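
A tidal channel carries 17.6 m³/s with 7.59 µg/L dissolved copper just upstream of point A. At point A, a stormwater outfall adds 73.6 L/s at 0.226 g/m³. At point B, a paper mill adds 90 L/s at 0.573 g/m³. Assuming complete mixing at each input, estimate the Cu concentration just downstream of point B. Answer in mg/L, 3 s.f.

7.59 µg/L = 0.00759 mg/L.
73.6 L/s = 0.0736 m³/s.
After input A: C = (17.6·0.00759 + 0.0736·0.226) / 17.67 = 0.0085 mg/L.
90 L/s = 0.09 m³/s.
After input B: C = (17.67·0.0085 + 0.09·0.573) / 17.76 = 0.01136 mg/L.

0.0114 mg/L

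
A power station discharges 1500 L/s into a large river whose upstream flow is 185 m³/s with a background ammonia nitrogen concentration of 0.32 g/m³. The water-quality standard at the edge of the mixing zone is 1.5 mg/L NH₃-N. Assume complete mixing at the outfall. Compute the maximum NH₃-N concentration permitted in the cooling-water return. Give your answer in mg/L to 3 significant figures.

147 mg/L

1500 L/s = 1.5 m³/s.
Mass balance: 1.5·186.5 = 1.5·Cₑ + 185·0.32.
Cₑ = (279.8 − 59.2) / 1.5 = 147 mg/L.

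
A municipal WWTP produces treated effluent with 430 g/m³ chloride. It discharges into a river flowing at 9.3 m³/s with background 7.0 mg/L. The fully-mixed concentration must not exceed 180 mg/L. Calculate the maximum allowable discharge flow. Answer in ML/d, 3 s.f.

Mass balance at complete mixing: C_std·(Q_w + Q_r) = Q_w·C_e + Q_r·C_b.
Rearranging, Q_w = Q_r·(C_std − C_b)/(C_e − C_std) = 9.3·(180 − 7) / (430 − 180) = 6.436 m³/s.
= 556 ML/d.

556 ML/d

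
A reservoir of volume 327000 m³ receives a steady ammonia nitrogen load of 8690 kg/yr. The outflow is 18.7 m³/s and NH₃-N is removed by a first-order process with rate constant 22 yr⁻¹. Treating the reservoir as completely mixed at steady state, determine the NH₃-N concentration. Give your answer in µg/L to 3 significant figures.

14.5 µg/L

Outflow Q = 18.7 m³/s × 3.156e+07 s/yr = 5.901e+08 m³/yr.
Steady-state CSTR mass balance: W = Q·C + k·V·C, so C = W/(Q + kV).
Q + kV = 5.901e+08 + 22·327000 = 5.973e+08 m³/yr.
C = 8690/5.973e+08 = 1.455e-05 kg/m³ = 0.01455 mg/L = 14.55 µg/L.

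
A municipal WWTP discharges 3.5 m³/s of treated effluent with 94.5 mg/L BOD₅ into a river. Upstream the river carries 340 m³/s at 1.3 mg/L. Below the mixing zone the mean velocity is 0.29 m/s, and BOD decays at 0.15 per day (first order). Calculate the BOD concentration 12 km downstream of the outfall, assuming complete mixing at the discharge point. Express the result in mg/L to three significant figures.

After complete mixing, C₀ = (3.5·94.5 + 340·1.3) / 343.5 = 2.25 mg/L.
Travel time t = 1.2e+04 m / 0.29 m/s = 4.138e+04 s = 0.4789 d.
C = 2.25·exp(−0.15·0.4789) = 2.25·0.9307 = 2.094 mg/L.

2.09 mg/L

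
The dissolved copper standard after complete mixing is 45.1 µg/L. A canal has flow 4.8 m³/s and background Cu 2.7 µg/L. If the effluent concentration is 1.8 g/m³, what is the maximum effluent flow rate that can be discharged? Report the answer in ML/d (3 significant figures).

10.0 ML/d

2.7 µg/L = 0.0027 mg/L.
45.1 µg/L = 0.0451 mg/L.
Mass balance at complete mixing: C_std·(Q_w + Q_r) = Q_w·C_e + Q_r·C_b.
Rearranging, Q_w = Q_r·(C_std − C_b)/(C_e − C_std) = 4.8·(0.0451 − 0.0027) / (1.8 − 0.0451) = 0.116 m³/s.
= 10.02 ML/d.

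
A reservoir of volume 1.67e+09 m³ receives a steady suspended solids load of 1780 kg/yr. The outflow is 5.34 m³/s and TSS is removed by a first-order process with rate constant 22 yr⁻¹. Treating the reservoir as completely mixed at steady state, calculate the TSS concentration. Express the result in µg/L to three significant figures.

0.0482 µg/L

Outflow Q = 5.34 m³/s × 3.156e+07 s/yr = 1.685e+08 m³/yr.
Steady-state CSTR mass balance: W = Q·C + k·V·C, so C = W/(Q + kV).
Q + kV = 1.685e+08 + 22·1.67e+09 = 3.691e+10 m³/yr.
C = 1780/3.691e+10 = 4.823e-08 kg/m³ = 4.823e-05 mg/L = 0.04823 µg/L.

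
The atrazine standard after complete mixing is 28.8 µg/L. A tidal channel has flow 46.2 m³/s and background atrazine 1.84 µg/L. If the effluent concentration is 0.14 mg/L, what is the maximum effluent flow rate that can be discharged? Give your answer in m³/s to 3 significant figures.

11.2 m³/s

1.84 µg/L = 0.00184 mg/L.
28.8 µg/L = 0.0288 mg/L.
Mass balance at complete mixing: C_std·(Q_w + Q_r) = Q_w·C_e + Q_r·C_b.
Rearranging, Q_w = Q_r·(C_std − C_b)/(C_e − C_std) = 46.2·(0.0288 − 0.00184) / (0.14 − 0.0288) = 11.2 m³/s.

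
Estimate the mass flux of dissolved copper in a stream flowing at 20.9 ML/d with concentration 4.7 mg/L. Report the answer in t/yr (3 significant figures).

35.9 t/yr

20.9 ML/d = 0.2419 m³/s.
Mass flux = Q·C = 0.2419 m³/s × 4.7 g/m³ = 1.137 g/s.
= 1.137 g/s × 31.56 = 35.88 t/yr.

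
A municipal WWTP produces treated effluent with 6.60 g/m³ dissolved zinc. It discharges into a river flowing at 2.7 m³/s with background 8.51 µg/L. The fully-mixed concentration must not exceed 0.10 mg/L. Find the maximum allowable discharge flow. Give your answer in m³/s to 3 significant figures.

0.0380 m³/s

8.51 µg/L = 0.00851 mg/L.
Mass balance at complete mixing: C_std·(Q_w + Q_r) = Q_w·C_e + Q_r·C_b.
Rearranging, Q_w = Q_r·(C_std − C_b)/(C_e − C_std) = 2.7·(0.1 − 0.00851) / (6.6 − 0.1) = 0.038 m³/s.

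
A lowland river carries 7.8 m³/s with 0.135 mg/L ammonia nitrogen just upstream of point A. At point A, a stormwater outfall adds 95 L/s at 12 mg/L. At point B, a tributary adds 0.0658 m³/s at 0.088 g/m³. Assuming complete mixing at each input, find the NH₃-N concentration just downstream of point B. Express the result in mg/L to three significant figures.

95 L/s = 0.095 m³/s.
After input A: C = (7.8·0.135 + 0.095·12) / 7.895 = 0.2778 mg/L.
After input B: C = (7.895·0.2778 + 0.0658·0.088) / 7.961 = 0.2762 mg/L.

0.276 mg/L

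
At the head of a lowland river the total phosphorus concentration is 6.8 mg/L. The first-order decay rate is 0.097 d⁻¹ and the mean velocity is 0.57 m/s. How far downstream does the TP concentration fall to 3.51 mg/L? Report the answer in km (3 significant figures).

From C = C₀·e^(−kt), t = ln(C₀/C)/k = ln(6.8/3.51)/0.097 = 0.6613/0.097 = 6.818 d.
Distance = v·t = 0.57 m/s × 5.89e+05 s = 3.358e+05 m = 335.8 km.

336 km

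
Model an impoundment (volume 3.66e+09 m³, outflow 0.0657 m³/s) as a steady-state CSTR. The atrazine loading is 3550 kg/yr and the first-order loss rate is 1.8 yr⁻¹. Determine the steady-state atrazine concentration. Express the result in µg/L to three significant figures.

0.539 µg/L

Outflow Q = 0.0657 m³/s × 3.156e+07 s/yr = 2.073e+06 m³/yr.
Steady-state CSTR mass balance: W = Q·C + k·V·C, so C = W/(Q + kV).
Q + kV = 2.073e+06 + 1.8·3.66e+09 = 6.59e+09 m³/yr.
C = 3550/6.59e+09 = 5.387e-07 kg/m³ = 0.0005387 mg/L = 0.5387 µg/L.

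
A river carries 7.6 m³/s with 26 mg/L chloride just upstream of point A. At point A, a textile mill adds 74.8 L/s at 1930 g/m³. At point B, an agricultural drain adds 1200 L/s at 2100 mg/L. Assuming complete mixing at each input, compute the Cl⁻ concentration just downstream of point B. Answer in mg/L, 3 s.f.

74.8 L/s = 0.0748 m³/s.
After input A: C = (7.6·26 + 0.0748·1930) / 7.675 = 44.56 mg/L.
1200 L/s = 1.2 m³/s.
After input B: C = (7.675·44.56 + 1.2·2100) / 8.875 = 322.5 mg/L.

322 mg/L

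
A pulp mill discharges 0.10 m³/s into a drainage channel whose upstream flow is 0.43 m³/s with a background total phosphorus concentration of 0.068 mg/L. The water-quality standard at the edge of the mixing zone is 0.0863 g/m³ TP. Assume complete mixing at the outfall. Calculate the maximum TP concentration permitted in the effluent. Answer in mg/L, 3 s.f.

0.165 mg/L

Mass balance: 0.0863·0.53 = 0.1·Cₑ + 0.43·0.068.
Cₑ = (0.04574 − 0.02924) / 0.1 = 0.165 mg/L.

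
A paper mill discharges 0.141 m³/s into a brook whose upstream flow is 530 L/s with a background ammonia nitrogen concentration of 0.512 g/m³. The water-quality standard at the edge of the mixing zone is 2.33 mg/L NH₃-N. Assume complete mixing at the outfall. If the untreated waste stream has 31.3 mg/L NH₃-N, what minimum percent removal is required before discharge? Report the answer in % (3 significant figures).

70.7 %

530 L/s = 0.53 m³/s.
Mass balance: 2.33·0.671 = 0.141·Cₑ + 0.53·0.512.
Cₑ = (1.563 − 0.2714) / 0.141 = 9.164 mg/L.
Required removal = 1 − 9.164/31.3 = 70.72 %.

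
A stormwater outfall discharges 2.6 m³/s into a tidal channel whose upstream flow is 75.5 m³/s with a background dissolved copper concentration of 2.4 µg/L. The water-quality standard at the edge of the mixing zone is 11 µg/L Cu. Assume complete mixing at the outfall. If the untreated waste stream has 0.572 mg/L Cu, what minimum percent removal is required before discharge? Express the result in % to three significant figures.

2.4 µg/L = 0.0024 mg/L.
11 µg/L = 0.011 mg/L.
Mass balance: 0.011·78.1 = 2.6·Cₑ + 75.5·0.0024.
Cₑ = (0.8591 − 0.1812) / 2.6 = 0.2607 mg/L.
Required removal = 1 − 0.2607/0.572 = 54.42 %.

54.4 %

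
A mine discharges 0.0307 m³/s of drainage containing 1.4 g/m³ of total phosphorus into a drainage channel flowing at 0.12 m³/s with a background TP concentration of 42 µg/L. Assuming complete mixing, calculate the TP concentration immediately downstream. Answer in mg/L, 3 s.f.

42 µg/L = 0.042 mg/L.
Flow-weighted mixing gives C = (0.0307·1.4 + 0.12·0.042) / (0.0307 + 0.12) = 0.04802/0.1507 = 0.3186 mg/L.

0.319 mg/L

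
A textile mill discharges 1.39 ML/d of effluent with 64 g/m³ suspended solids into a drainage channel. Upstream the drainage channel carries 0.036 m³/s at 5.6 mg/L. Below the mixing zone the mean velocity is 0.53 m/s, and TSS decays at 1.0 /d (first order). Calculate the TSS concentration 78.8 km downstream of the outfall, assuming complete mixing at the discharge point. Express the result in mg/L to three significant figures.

4.23 mg/L

1.39 ML/d = 0.01609 m³/s.
After complete mixing, C₀ = (0.01609·64 + 0.036·5.6) / 0.05209 = 23.64 mg/L.
Travel time t = 7.88e+04 m / 0.53 m/s = 1.487e+05 s = 1.721 d.
C = 23.64·exp(−1.0·1.721) = 23.64·0.1789 = 4.229 mg/L.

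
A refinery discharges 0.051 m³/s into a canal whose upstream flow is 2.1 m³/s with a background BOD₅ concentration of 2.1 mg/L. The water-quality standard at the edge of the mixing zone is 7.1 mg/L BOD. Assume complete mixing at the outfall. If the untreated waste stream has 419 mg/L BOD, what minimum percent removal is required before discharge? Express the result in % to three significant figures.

Mass balance: 7.1·2.151 = 0.051·Cₑ + 2.1·2.1.
Cₑ = (15.27 − 4.41) / 0.051 = 213 mg/L.
Required removal = 1 − 213/419 = 49.17 %.

49.2 %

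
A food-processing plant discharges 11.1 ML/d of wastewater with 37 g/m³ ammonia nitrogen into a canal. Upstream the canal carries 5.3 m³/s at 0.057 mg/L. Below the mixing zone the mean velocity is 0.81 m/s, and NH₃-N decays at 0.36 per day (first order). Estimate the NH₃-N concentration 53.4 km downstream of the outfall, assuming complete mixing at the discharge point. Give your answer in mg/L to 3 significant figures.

0.708 mg/L

11.1 ML/d = 0.1285 m³/s.
After complete mixing, C₀ = (0.1285·37 + 5.3·0.057) / 5.428 = 0.9313 mg/L.
Travel time t = 5.34e+04 m / 0.81 m/s = 6.593e+04 s = 0.763 d.
C = 0.9313·exp(−0.36·0.763) = 0.9313·0.7598 = 0.7076 mg/L.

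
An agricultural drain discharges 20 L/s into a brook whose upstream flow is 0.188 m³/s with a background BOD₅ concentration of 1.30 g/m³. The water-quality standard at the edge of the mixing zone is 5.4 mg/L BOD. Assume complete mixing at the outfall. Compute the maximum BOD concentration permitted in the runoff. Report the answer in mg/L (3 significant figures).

20 L/s = 0.02 m³/s.
Mass balance: 5.4·0.208 = 0.02·Cₑ + 0.188·1.3.
Cₑ = (1.123 − 0.2444) / 0.02 = 43.94 mg/L.

43.9 mg/L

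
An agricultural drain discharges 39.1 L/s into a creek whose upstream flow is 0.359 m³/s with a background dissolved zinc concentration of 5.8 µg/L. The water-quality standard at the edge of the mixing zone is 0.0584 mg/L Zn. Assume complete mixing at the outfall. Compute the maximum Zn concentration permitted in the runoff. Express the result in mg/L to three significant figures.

0.541 mg/L

39.1 L/s = 0.0391 m³/s.
5.8 µg/L = 0.0058 mg/L.
Mass balance: 0.0584·0.3981 = 0.0391·Cₑ + 0.359·0.0058.
Cₑ = (0.02325 − 0.002082) / 0.0391 = 0.5414 mg/L.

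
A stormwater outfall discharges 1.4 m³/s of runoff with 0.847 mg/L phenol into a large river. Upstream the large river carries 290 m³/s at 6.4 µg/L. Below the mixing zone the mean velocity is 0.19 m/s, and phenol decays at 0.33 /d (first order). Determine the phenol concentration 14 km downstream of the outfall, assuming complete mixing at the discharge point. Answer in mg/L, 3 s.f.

6.4 µg/L = 0.0064 mg/L.
After complete mixing, C₀ = (1.4·0.847 + 290·0.0064) / 291.4 = 0.01044 mg/L.
Travel time t = 1.4e+04 m / 0.19 m/s = 7.368e+04 s = 0.8528 d.
C = 0.01044·exp(−0.33·0.8528) = 0.01044·0.7547 = 0.007878 mg/L.

0.00788 mg/L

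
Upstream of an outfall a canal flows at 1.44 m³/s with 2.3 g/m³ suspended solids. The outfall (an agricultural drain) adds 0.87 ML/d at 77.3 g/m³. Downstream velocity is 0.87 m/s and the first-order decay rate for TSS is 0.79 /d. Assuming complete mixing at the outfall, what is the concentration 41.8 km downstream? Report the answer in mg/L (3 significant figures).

1.82 mg/L

0.87 ML/d = 0.01007 m³/s.
After complete mixing, C₀ = (0.01007·77.3 + 1.44·2.3) / 1.45 = 2.821 mg/L.
Travel time t = 4.18e+04 m / 0.87 m/s = 4.805e+04 s = 0.5561 d.
C = 2.821·exp(−0.79·0.5561) = 2.821·0.6445 = 1.818 mg/L.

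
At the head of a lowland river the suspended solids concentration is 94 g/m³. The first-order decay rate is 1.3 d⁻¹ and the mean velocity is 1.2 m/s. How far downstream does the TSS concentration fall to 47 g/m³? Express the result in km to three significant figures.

55.3 km

From C = C₀·e^(−kt), t = ln(C₀/C)/k = ln(94/47)/1.3 = 0.6931/1.3 = 0.5332 d.
Distance = v·t = 1.2 m/s × 4.607e+04 s = 5.528e+04 m = 55.28 km.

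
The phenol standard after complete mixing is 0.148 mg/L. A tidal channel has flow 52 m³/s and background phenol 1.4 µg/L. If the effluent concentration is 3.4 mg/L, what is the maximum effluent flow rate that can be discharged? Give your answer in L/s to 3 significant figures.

2340 L/s

1.4 µg/L = 0.0014 mg/L.
Mass balance at complete mixing: C_std·(Q_w + Q_r) = Q_w·C_e + Q_r·C_b.
Rearranging, Q_w = Q_r·(C_std − C_b)/(C_e − C_std) = 52·(0.148 − 0.0014) / (3.4 − 0.148) = 2.344 m³/s.
= 2344 L/s.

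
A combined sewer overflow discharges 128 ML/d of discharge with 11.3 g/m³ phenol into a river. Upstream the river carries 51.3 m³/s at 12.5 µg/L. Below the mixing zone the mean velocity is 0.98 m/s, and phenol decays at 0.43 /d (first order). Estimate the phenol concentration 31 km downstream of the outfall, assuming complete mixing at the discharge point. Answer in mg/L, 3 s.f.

128 ML/d = 1.481 m³/s.
12.5 µg/L = 0.0125 mg/L.
After complete mixing, C₀ = (1.481·11.3 + 51.3·0.0125) / 52.78 = 0.3293 mg/L.
Travel time t = 3.1e+04 m / 0.98 m/s = 3.163e+04 s = 0.3661 d.
C = 0.3293·exp(−0.43·0.3661) = 0.3293·0.8543 = 0.2813 mg/L.

0.281 mg/L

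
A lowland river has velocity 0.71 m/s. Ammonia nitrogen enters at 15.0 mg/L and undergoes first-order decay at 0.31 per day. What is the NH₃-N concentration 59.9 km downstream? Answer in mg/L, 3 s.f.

Travel time t = 59.9 km / 0.71 m/s = 5.99e+04/0.71 = 8.437e+04 s = 0.9765 d.
First-order decay: C = 15.0·exp(−0.31·0.9765) = 15.0·0.7388 = 11.08 mg/L.

11.1 mg/L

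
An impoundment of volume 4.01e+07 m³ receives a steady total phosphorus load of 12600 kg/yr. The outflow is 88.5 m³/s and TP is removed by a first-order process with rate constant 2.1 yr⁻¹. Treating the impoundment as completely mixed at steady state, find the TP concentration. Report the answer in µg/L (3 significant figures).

Outflow Q = 88.5 m³/s × 3.156e+07 s/yr = 2.793e+09 m³/yr.
Steady-state CSTR mass balance: W = Q·C + k·V·C, so C = W/(Q + kV).
Q + kV = 2.793e+09 + 2.1·4.01e+07 = 2.877e+09 m³/yr.
C = 12600/2.877e+09 = 4.379e-06 kg/m³ = 0.004379 mg/L = 4.379 µg/L.

4.38 µg/L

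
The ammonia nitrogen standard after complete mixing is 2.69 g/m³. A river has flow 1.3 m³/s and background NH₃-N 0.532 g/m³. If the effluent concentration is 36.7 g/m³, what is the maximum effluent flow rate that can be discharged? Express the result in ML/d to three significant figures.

Mass balance at complete mixing: C_std·(Q_w + Q_r) = Q_w·C_e + Q_r·C_b.
Rearranging, Q_w = Q_r·(C_std − C_b)/(C_e − C_std) = 1.3·(2.69 − 0.532) / (36.7 − 2.69) = 0.08249 m³/s.
= 7.127 ML/d.

7.13 ML/d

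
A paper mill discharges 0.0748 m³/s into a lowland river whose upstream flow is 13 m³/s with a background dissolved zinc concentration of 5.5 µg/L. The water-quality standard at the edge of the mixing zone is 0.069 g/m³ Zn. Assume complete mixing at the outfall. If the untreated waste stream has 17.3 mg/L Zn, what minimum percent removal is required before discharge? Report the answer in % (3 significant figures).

5.5 µg/L = 0.0055 mg/L.
Mass balance: 0.069·13.07 = 0.0748·Cₑ + 13·0.0055.
Cₑ = (0.9022 − 0.0715) / 0.0748 = 11.11 mg/L.
Required removal = 1 − 11.11/17.3 = 35.81 %.

35.8 %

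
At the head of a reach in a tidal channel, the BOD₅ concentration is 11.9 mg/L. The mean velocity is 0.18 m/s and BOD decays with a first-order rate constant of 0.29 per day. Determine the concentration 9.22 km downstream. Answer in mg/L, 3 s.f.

10.0 mg/L

Travel time t = 9.22 km / 0.18 m/s = 9220/0.18 = 5.122e+04 s = 0.5928 d.
First-order decay: C = 11.9·exp(−0.29·0.5928) = 11.9·0.842 = 10.02 mg/L.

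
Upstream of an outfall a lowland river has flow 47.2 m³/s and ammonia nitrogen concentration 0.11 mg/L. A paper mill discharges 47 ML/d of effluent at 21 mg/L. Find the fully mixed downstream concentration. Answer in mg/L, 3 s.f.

0.348 mg/L

47 ML/d = 0.544 m³/s.
Flow-weighted mixing gives C = (0.544·21 + 47.2·0.11) / (0.544 + 47.2) = 16.62/47.74 = 0.348 mg/L.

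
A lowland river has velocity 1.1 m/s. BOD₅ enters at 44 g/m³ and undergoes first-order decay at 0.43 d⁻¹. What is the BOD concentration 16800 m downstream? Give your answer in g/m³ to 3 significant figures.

Travel time t = 16800 m / 1.1 m/s = 1.68e+04/1.1 = 1.527e+04 s = 0.1768 d.
First-order decay: C = 44·exp(−0.43·0.1768) = 44·0.9268 = 40.78 g/m³.

40.8 g/m³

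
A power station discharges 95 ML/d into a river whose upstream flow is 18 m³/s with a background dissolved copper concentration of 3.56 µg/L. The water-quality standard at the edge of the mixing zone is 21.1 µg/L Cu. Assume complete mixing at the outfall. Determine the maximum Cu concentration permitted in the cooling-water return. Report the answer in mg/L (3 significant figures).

0.308 mg/L

95 ML/d = 1.1 m³/s.
3.56 µg/L = 0.00356 mg/L.
21.1 µg/L = 0.0211 mg/L.
Mass balance: 0.0211·19.1 = 1.1·Cₑ + 18·0.00356.
Cₑ = (0.403 − 0.06408) / 1.1 = 0.3082 mg/L.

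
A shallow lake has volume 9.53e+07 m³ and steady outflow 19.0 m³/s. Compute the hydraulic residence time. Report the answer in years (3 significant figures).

Q = 19.0 m³/s × 3.156e+07 s/yr = 5.996e+08 m³/yr.
Hydraulic residence time τ = V/Q = 9.53e+07/5.996e+08 = 0.1589 yr.

0.159 yr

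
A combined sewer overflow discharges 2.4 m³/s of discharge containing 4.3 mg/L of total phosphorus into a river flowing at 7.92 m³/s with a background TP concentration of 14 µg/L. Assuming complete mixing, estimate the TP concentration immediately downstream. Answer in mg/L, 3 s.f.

1.01 mg/L

14 µg/L = 0.014 mg/L.
Conservation of mass across the mixing zone: C = (2.4·4.3 + 7.92·0.014) / (2.4 + 7.92) = 10.43/10.32 = 1.011 mg/L.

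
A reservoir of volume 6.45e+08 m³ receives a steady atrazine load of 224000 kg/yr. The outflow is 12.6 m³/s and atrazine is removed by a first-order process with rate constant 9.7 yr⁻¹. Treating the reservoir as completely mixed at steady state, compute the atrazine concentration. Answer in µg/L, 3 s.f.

33.7 µg/L

Outflow Q = 12.6 m³/s × 3.156e+07 s/yr = 3.976e+08 m³/yr.
Steady-state CSTR mass balance: W = Q·C + k·V·C, so C = W/(Q + kV).
Q + kV = 3.976e+08 + 9.7·6.45e+08 = 6.654e+09 m³/yr.
C = 224000/6.654e+09 = 3.366e-05 kg/m³ = 0.03366 mg/L = 33.66 µg/L.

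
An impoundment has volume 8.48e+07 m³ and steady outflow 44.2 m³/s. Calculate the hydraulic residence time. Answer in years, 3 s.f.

Q = 44.2 m³/s × 3.156e+07 s/yr = 1.395e+09 m³/yr.
Hydraulic residence time τ = V/Q = 8.48e+07/1.395e+09 = 0.0608 yr.

0.0608 yr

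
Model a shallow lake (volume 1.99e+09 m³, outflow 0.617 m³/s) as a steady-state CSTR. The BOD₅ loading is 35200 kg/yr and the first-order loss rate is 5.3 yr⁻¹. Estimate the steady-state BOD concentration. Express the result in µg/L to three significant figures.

Outflow Q = 0.617 m³/s × 3.156e+07 s/yr = 1.947e+07 m³/yr.
Steady-state CSTR mass balance: W = Q·C + k·V·C, so C = W/(Q + kV).
Q + kV = 1.947e+07 + 5.3·1.99e+09 = 1.057e+10 m³/yr.
C = 35200/1.057e+10 = 3.331e-06 kg/m³ = 0.003331 mg/L = 3.331 µg/L.

3.33 µg/L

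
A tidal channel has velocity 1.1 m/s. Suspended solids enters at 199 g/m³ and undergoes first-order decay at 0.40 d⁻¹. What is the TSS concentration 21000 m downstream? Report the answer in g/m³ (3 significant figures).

182 g/m³

Travel time t = 21000 m / 1.1 m/s = 2.1e+04/1.1 = 1.909e+04 s = 0.221 d.
First-order decay: C = 199·exp(−0.40·0.221) = 199·0.9154 = 182.2 g/m³.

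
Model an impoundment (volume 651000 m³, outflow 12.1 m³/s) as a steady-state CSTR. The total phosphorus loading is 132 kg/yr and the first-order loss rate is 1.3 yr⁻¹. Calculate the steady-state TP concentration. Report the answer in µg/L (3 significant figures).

Outflow Q = 12.1 m³/s × 3.156e+07 s/yr = 3.818e+08 m³/yr.
Steady-state CSTR mass balance: W = Q·C + k·V·C, so C = W/(Q + kV).
Q + kV = 3.818e+08 + 1.3·651000 = 3.827e+08 m³/yr.
C = 132/3.827e+08 = 3.449e-07 kg/m³ = 0.0003449 mg/L = 0.3449 µg/L.

0.345 µg/L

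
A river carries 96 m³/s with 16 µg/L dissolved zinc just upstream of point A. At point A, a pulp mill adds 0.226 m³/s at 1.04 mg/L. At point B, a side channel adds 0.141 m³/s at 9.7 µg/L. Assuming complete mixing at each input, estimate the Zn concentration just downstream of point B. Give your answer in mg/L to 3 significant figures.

16 µg/L = 0.016 mg/L.
After input A: C = (96·0.016 + 0.226·1.04) / 96.23 = 0.01841 mg/L.
9.7 µg/L = 0.0097 mg/L.
After input B: C = (96.23·0.01841 + 0.141·0.0097) / 96.37 = 0.01839 mg/L.

0.0184 mg/L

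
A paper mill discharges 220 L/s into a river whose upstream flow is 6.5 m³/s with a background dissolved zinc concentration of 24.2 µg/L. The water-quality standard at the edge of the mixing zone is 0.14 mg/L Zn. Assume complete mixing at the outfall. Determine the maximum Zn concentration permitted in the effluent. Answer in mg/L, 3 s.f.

220 L/s = 0.22 m³/s.
24.2 µg/L = 0.0242 mg/L.
Mass balance: 0.14·6.72 = 0.22·Cₑ + 6.5·0.0242.
Cₑ = (0.9408 − 0.1573) / 0.22 = 3.561 mg/L.

3.56 mg/L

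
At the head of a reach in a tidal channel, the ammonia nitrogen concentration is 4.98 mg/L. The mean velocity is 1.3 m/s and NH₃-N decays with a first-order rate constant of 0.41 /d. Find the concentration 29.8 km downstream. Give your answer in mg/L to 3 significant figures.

Travel time t = 29.8 km / 1.3 m/s = 2.98e+04/1.3 = 2.292e+04 s = 0.2653 d.
First-order decay: C = 4.98·exp(−0.41·0.2653) = 4.98·0.8969 = 4.467 mg/L.

4.47 mg/L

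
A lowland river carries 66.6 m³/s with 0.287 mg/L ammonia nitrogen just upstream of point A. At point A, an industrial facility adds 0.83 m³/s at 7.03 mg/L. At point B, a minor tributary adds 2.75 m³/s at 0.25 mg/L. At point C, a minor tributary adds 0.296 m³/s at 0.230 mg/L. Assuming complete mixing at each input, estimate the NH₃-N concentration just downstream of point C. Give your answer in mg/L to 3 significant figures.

0.365 mg/L

After input A: C = (66.6·0.287 + 0.83·7.03) / 67.43 = 0.37 mg/L.
After input B: C = (67.43·0.37 + 2.75·0.25) / 70.18 = 0.3653 mg/L.
After input C: C = (70.18·0.3653 + 0.296·0.23) / 70.48 = 0.3647 mg/L.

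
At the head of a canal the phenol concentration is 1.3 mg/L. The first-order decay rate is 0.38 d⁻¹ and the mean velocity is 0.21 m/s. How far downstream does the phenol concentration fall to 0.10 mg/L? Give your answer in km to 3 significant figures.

122 km

From C = C₀·e^(−kt), t = ln(C₀/C)/k = ln(1.3/0.10)/0.38 = 2.565/0.38 = 6.75 d.
Distance = v·t = 0.21 m/s × 5.832e+05 s = 1.225e+05 m = 122.5 km.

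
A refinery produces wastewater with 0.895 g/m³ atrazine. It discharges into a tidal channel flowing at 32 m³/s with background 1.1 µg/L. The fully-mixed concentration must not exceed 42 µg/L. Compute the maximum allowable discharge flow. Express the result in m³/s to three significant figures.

1.53 m³/s

1.1 µg/L = 0.0011 mg/L.
42 µg/L = 0.042 mg/L.
Mass balance at complete mixing: C_std·(Q_w + Q_r) = Q_w·C_e + Q_r·C_b.
Rearranging, Q_w = Q_r·(C_std − C_b)/(C_e − C_std) = 32·(0.042 − 0.0011) / (0.895 − 0.042) = 1.534 m³/s.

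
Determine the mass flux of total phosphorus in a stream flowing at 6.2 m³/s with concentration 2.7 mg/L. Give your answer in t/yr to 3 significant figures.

Mass flux = Q·C = 6.2 m³/s × 2.7 g/m³ = 16.74 g/s.
= 16.74 g/s × 31.56 = 528.3 t/yr.

528 t/yr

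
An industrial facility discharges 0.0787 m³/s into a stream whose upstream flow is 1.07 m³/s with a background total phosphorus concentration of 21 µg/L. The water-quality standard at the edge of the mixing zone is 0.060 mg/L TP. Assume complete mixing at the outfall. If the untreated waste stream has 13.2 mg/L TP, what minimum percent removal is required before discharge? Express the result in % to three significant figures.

21 µg/L = 0.021 mg/L.
Mass balance: 0.06·1.149 = 0.0787·Cₑ + 1.07·0.021.
Cₑ = (0.06892 − 0.02247) / 0.0787 = 0.5902 mg/L.
Required removal = 1 − 0.5902/13.2 = 95.53 %.

95.5 %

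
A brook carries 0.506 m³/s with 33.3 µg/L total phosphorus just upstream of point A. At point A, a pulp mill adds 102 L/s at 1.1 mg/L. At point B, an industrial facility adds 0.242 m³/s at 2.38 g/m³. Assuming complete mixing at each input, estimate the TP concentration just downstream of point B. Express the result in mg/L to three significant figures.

33.3 µg/L = 0.0333 mg/L.
102 L/s = 0.102 m³/s.
After input A: C = (0.506·0.0333 + 0.102·1.1) / 0.608 = 0.2123 mg/L.
After input B: C = (0.608·0.2123 + 0.242·2.38) / 0.85 = 0.8294 mg/L.

0.829 mg/L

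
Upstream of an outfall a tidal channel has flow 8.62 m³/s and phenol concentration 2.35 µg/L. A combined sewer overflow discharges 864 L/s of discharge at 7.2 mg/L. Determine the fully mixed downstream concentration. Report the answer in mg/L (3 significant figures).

0.658 mg/L

864 L/s = 0.864 m³/s.
2.35 µg/L = 0.00235 mg/L.
By mass balance at complete mixing, C = (0.864·7.2 + 8.62·0.00235) / (0.864 + 8.62) = 6.241/9.484 = 0.6581 mg/L.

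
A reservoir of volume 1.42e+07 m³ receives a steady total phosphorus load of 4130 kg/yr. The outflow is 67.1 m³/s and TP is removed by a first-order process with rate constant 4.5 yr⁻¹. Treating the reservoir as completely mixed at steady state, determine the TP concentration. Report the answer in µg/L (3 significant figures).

1.89 µg/L

Outflow Q = 67.1 m³/s × 3.156e+07 s/yr = 2.118e+09 m³/yr.
Steady-state CSTR mass balance: W = Q·C + k·V·C, so C = W/(Q + kV).
Q + kV = 2.118e+09 + 4.5·1.42e+07 = 2.181e+09 m³/yr.
C = 4130/2.181e+09 = 1.893e-06 kg/m³ = 0.001893 mg/L = 1.893 µg/L.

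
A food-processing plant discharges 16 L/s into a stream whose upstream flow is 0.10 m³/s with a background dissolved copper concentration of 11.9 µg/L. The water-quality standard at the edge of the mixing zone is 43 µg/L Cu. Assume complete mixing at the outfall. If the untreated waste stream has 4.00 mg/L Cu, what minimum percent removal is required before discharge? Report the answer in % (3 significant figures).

94.1 %

16 L/s = 0.016 m³/s.
11.9 µg/L = 0.0119 mg/L.
43 µg/L = 0.043 mg/L.
Mass balance: 0.043·0.116 = 0.016·Cₑ + 0.1·0.0119.
Cₑ = (0.004988 − 0.00119) / 0.016 = 0.2374 mg/L.
Required removal = 1 − 0.2374/4.00 = 94.07 %.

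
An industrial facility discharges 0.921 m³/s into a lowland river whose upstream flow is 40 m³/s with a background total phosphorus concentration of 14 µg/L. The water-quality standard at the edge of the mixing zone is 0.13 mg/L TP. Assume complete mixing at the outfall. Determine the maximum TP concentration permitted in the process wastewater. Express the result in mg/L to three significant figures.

14 µg/L = 0.014 mg/L.
Mass balance: 0.13·40.92 = 0.921·Cₑ + 40·0.014.
Cₑ = (5.32 − 0.56) / 0.921 = 5.168 mg/L.

5.17 mg/L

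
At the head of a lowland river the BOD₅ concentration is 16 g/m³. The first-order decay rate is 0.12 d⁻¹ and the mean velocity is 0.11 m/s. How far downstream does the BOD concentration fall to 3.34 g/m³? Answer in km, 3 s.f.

From C = C₀·e^(−kt), t = ln(C₀/C)/k = ln(16/3.34)/0.12 = 1.567/0.12 = 13.06 d.
Distance = v·t = 0.11 m/s × 1.128e+06 s = 1.241e+05 m = 124.1 km.

124 km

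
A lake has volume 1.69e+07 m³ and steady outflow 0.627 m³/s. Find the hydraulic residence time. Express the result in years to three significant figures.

Q = 0.627 m³/s × 3.156e+07 s/yr = 1.979e+07 m³/yr.
Hydraulic residence time τ = V/Q = 1.69e+07/1.979e+07 = 0.8541 yr.

0.854 yr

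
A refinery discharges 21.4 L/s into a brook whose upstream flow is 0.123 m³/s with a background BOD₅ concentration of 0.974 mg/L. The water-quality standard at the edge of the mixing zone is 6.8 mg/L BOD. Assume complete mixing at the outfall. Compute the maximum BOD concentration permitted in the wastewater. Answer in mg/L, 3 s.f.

40.3 mg/L

21.4 L/s = 0.0214 m³/s.
Mass balance: 6.8·0.1444 = 0.0214·Cₑ + 0.123·0.974.
Cₑ = (0.9819 − 0.1198) / 0.0214 = 40.29 mg/L.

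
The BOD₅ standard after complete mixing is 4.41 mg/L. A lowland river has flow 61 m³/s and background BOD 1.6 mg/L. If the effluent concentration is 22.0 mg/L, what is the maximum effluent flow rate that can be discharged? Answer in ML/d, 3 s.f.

842 ML/d

Mass balance at complete mixing: C_std·(Q_w + Q_r) = Q_w·C_e + Q_r·C_b.
Rearranging, Q_w = Q_r·(C_std − C_b)/(C_e − C_std) = 61·(4.41 − 1.6) / (22 − 4.41) = 9.745 m³/s.
= 841.9 ML/d.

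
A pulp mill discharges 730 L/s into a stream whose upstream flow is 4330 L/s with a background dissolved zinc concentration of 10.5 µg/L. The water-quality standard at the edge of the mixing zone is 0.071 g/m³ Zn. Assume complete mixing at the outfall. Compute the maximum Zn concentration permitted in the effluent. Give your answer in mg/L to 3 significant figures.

0.430 mg/L

730 L/s = 0.73 m³/s.
4330 L/s = 4.33 m³/s.
10.5 µg/L = 0.0105 mg/L.
Mass balance: 0.071·5.06 = 0.73·Cₑ + 4.33·0.0105.
Cₑ = (0.3593 − 0.04547) / 0.73 = 0.4299 mg/L.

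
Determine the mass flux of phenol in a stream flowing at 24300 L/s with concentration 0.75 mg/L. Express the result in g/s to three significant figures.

24300 L/s = 24.3 m³/s.
Mass flux = Q·C = 24.3 m³/s × 0.75 g/m³ = 18.23 g/s.

18.2 g/s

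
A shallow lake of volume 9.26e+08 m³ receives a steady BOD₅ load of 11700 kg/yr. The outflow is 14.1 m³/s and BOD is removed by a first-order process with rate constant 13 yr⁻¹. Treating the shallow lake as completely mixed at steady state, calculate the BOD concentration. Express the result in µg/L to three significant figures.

Outflow Q = 14.1 m³/s × 3.156e+07 s/yr = 4.45e+08 m³/yr.
Steady-state CSTR mass balance: W = Q·C + k·V·C, so C = W/(Q + kV).
Q + kV = 4.45e+08 + 13·9.26e+08 = 1.248e+10 m³/yr.
C = 11700/1.248e+10 = 9.373e-07 kg/m³ = 0.0009373 mg/L = 0.9373 µg/L.

0.937 µg/L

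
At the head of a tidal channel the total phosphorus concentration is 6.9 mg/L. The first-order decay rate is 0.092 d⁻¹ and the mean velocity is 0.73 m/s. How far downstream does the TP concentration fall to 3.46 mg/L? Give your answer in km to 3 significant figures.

473 km

From C = C₀·e^(−kt), t = ln(C₀/C)/k = ln(6.9/3.46)/0.092 = 0.6903/0.092 = 7.503 d.
Distance = v·t = 0.73 m/s × 6.482e+05 s = 4.732e+05 m = 473.2 km.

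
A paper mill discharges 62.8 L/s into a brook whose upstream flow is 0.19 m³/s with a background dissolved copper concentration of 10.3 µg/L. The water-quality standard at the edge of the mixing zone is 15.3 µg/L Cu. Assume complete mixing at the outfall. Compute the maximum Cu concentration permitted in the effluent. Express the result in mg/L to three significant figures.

0.0304 mg/L

62.8 L/s = 0.0628 m³/s.
10.3 µg/L = 0.0103 mg/L.
15.3 µg/L = 0.0153 mg/L.
Mass balance: 0.0153·0.2528 = 0.0628·Cₑ + 0.19·0.0103.
Cₑ = (0.003868 − 0.001957) / 0.0628 = 0.03043 mg/L.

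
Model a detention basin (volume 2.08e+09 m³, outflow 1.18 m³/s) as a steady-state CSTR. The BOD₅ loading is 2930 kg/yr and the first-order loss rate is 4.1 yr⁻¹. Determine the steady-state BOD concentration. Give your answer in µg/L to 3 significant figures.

Outflow Q = 1.18 m³/s × 3.156e+07 s/yr = 3.724e+07 m³/yr.
Steady-state CSTR mass balance: W = Q·C + k·V·C, so C = W/(Q + kV).
Q + kV = 3.724e+07 + 4.1·2.08e+09 = 8.565e+09 m³/yr.
C = 2930/8.565e+09 = 3.421e-07 kg/m³ = 0.0003421 mg/L = 0.3421 µg/L.

0.342 µg/L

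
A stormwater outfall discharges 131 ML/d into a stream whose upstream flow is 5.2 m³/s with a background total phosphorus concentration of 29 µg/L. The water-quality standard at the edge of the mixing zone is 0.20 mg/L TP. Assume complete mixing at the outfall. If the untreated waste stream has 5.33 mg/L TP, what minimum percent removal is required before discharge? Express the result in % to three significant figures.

85.2 %

131 ML/d = 1.516 m³/s.
29 µg/L = 0.029 mg/L.
Mass balance: 0.2·6.716 = 1.516·Cₑ + 5.2·0.029.
Cₑ = (1.343 − 0.1508) / 1.516 = 0.7865 mg/L.
Required removal = 1 − 0.7865/5.33 = 85.24 %.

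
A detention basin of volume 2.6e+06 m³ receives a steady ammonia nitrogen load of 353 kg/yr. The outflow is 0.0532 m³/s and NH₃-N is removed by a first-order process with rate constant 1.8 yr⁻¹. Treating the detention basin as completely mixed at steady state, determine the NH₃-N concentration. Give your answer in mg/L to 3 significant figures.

0.0555 mg/L

Outflow Q = 0.0532 m³/s × 3.156e+07 s/yr = 1.679e+06 m³/yr.
Steady-state CSTR mass balance: W = Q·C + k·V·C, so C = W/(Q + kV).
Q + kV = 1.679e+06 + 1.8·2.6e+06 = 6.359e+06 m³/yr.
C = 353/6.359e+06 = 5.551e-05 kg/m³ = 0.05551 mg/L.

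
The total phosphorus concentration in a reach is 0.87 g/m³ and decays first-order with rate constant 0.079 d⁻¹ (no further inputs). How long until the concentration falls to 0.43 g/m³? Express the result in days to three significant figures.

t = ln(C₀/C)/k = ln(0.87/0.43)/0.079 = 0.7047/0.079 = 8.92 d.

8.92 d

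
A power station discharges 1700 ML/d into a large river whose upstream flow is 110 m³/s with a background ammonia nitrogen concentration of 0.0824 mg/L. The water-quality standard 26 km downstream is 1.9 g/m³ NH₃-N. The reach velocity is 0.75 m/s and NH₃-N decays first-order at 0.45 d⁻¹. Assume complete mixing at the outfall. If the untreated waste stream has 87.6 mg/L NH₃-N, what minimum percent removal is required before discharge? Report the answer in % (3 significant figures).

83.4 %

1700 ML/d = 19.68 m³/s.
Travel time to the compliance point: t = 2.6e+04/0.75 = 3.467e+04 s = 0.4012 d; decay factor exp(−0.45·0.4012) = 0.8348.
So the concentration just after mixing may be at most 1.9/0.8348 = 2.276 mg/L.
Mass balance: 2.276·129.7 = 19.68·Cₑ + 110·0.0824.
Cₑ = (295.1 − 9.064) / 19.68 = 14.54 mg/L.
Required removal = 1 − 14.54/87.6 = 83.4 %.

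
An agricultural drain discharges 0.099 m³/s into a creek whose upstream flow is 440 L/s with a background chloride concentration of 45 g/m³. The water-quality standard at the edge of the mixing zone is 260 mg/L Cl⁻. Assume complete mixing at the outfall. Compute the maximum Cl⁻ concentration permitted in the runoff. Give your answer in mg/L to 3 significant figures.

440 L/s = 0.44 m³/s.
Mass balance: 260·0.539 = 0.099·Cₑ + 0.44·45.
Cₑ = (140.1 − 19.8) / 0.099 = 1216 mg/L.

1220 mg/L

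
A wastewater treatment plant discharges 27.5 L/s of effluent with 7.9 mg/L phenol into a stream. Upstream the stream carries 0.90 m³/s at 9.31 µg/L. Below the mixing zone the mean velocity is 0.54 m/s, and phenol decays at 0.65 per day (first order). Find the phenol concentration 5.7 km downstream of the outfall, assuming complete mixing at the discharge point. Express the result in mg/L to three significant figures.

0.225 mg/L

27.5 L/s = 0.0275 m³/s.
9.31 µg/L = 0.00931 mg/L.
After complete mixing, C₀ = (0.0275·7.9 + 0.9·0.00931) / 0.9275 = 0.2433 mg/L.
Travel time t = 5700 m / 0.54 m/s = 1.056e+04 s = 0.1222 d.
C = 0.2433·exp(−0.65·0.1222) = 0.2433·0.9237 = 0.2247 mg/L.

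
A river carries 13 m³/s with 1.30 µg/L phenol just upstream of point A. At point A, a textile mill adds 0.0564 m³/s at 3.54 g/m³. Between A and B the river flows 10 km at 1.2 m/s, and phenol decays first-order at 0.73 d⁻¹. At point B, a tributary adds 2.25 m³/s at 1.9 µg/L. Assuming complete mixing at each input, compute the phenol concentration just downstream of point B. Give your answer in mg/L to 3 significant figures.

1.30 µg/L = 0.0013 mg/L.
After input A: C = (13·0.0013 + 0.0564·3.54) / 13.06 = 0.01659 mg/L.
Over the 10 km reach to input B (t = 8333 s = 0.09645 d), decay gives C = 0.01659·exp(−0.73·0.09645) = 0.01546 mg/L.
1.9 µg/L = 0.0019 mg/L.
After input B: C = (13.06·0.01546 + 2.25·0.0019) / 15.31 = 0.01347 mg/L.

0.0135 mg/L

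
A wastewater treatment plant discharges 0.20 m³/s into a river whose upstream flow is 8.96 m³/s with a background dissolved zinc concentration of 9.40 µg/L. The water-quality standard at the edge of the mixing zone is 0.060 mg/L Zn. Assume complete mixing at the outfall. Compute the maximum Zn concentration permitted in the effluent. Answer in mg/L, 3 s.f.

9.40 µg/L = 0.0094 mg/L.
Mass balance: 0.06·9.16 = 0.2·Cₑ + 8.96·0.0094.
Cₑ = (0.5496 − 0.08422) / 0.2 = 2.327 mg/L.

2.33 mg/L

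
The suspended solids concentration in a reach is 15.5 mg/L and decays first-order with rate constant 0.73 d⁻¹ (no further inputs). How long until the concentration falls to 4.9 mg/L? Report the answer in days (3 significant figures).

t = ln(C₀/C)/k = ln(15.5/4.9)/0.73 = 1.152/0.73 = 1.578 d.

1.58 d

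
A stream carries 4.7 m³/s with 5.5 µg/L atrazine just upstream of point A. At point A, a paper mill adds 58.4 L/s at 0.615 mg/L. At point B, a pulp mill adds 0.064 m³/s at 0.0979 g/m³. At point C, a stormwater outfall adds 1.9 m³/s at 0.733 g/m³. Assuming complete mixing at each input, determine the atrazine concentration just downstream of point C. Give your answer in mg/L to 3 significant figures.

5.5 µg/L = 0.0055 mg/L.
58.4 L/s = 0.0584 m³/s.
After input A: C = (4.7·0.0055 + 0.0584·0.615) / 4.758 = 0.01298 mg/L.
After input B: C = (4.758·0.01298 + 0.064·0.0979) / 4.822 = 0.01411 mg/L.
After input C: C = (4.822·0.01411 + 1.9·0.733) / 6.722 = 0.2173 mg/L.

0.217 mg/L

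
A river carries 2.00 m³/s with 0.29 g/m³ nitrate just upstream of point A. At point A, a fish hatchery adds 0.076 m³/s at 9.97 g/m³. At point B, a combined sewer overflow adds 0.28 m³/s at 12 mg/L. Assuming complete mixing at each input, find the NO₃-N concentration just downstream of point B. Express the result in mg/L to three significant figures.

1.99 mg/L

After input A: C = (2·0.29 + 0.076·9.97) / 2.076 = 0.6444 mg/L.
After input B: C = (2.076·0.6444 + 0.28·12) / 2.356 = 1.994 mg/L.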